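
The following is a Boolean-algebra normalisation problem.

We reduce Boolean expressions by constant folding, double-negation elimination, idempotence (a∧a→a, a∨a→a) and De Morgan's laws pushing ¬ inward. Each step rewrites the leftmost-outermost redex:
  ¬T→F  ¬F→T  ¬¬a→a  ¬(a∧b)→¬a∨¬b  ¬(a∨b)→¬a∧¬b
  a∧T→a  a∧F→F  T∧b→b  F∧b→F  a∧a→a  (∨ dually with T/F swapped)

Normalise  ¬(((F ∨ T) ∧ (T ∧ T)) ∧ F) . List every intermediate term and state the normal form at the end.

  start: ¬(((F ∨ T) ∧ (T ∧ T)) ∧ F)
  [1] ¬((F ∨ T) ∧ (T ∧ T)) ∨ ¬F
  [2] (¬(F ∨ T) ∨ ¬(T ∧ T)) ∨ ¬F
  [3] ((¬F ∧ ¬T) ∨ ¬(T ∧ T)) ∨ ¬F
  [4] ((T ∧ ¬T) ∨ ¬(T ∧ T)) ∨ ¬F
  [5] (¬T ∨ ¬(T ∧ T)) ∨ ¬F
  [6] (F ∨ ¬(T ∧ T)) ∨ ¬F
  [7] ¬(T ∧ T) ∨ ¬F
  [8] (¬T ∨ ¬T) ∨ ¬F
  [9] ¬T ∨ ¬F
  [10] F ∨ ¬F
  [11] ¬F
  [12] T

Answer: normal form = T  (in 12 steps)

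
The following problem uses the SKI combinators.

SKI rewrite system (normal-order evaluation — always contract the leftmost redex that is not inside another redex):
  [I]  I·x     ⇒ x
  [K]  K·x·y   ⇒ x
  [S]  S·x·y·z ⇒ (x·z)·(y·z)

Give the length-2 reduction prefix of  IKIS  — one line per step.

Answer: after 2 steps: I

Reduction:
  start: IKIS
  [1] KIS
  [2] I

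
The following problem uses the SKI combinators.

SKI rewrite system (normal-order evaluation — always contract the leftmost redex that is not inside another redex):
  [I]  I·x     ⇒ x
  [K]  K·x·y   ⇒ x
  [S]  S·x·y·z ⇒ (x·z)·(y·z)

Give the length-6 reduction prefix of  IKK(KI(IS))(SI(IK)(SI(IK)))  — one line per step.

Answer: after 6 steps: K(IK(SI(IK))(IK(IK(SI(IK)))))

Derivation:
  start: IKK(KI(IS))(SI(IK)(SI(IK)))
  [1] KK(KI(IS))(SI(IK)(SI(IK)))
  [2] K(SI(IK)(SI(IK)))
  [3] K(I(SI(IK))(IK(SI(IK))))
  [4] K(SI(IK)(IK(SI(IK))))
  [5] K(I(IK(SI(IK)))(IK(IK(SI(IK)))))
  [6] K(IK(SI(IK))(IK(IK(SI(IK)))))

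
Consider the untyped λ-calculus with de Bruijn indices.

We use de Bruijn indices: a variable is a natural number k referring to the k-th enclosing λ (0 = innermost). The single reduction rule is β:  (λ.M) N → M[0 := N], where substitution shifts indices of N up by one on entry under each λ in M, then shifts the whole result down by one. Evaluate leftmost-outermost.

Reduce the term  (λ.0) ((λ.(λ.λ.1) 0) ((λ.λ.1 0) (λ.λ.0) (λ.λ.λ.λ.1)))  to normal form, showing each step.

  start: (λ.0) ((λ.(λ.λ.1) 0) ((λ.λ.1 0) (λ.λ.0) (λ.λ.λ.λ.1)))
  [1] (λ.(λ.λ.1) 0) ((λ.λ.1 0) (λ.λ.0) (λ.λ.λ.λ.1))
  [2] (λ.λ.1) ((λ.λ.1 0) (λ.λ.0) (λ.λ.λ.λ.1))
  [3] λ.(λ.λ.1 0) (λ.λ.0) (λ.λ.λ.λ.1)
  [4] λ.(λ.(λ.λ.0) 0) (λ.λ.λ.λ.1)
  [5] λ.(λ.λ.0) (λ.λ.λ.λ.1)
  [6] λ.λ.0

Answer: normal form = λ.λ.0  (in 6 steps)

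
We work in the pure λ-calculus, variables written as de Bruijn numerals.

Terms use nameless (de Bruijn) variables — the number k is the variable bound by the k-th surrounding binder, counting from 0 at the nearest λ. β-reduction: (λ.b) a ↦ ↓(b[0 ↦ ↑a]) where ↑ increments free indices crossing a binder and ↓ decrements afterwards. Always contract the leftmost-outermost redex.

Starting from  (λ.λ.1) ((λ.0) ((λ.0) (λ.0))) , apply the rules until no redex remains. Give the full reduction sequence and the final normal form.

Answer: normal form = λ.λ.0  (in 3 steps)

Working:
  start: (λ.λ.1) ((λ.0) ((λ.0) (λ.0)))
  step 1: λ.(λ.0) ((λ.0) (λ.0))
  step 2: λ.(λ.0) (λ.0)
  step 3: λ.λ.0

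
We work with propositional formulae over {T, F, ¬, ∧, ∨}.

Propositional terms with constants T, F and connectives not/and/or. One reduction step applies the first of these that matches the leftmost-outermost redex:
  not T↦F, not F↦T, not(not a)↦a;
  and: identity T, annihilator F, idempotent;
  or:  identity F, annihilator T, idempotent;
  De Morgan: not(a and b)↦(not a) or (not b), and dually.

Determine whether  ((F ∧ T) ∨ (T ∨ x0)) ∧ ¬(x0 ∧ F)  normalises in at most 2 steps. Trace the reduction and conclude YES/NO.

Answer: NO — after 2 steps the term is (T ∨ x0) ∧ ¬(x0 ∧ F), not yet normal

Derivation:
  start: ((F ∧ T) ∨ (T ∨ x0)) ∧ ¬(x0 ∧ F)
  →1  (F ∨ (T ∨ x0)) ∧ ¬(x0 ∧ F)
  →2  (T ∨ x0) ∧ ¬(x0 ∧ F)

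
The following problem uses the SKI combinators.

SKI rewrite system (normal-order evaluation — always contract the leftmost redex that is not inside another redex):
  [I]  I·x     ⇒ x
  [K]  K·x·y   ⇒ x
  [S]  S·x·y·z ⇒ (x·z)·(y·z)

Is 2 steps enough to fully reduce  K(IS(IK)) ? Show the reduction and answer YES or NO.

Answer: YES — reaches normal form K(SK) in 2 ≤ 2 steps

Working:
  start: K(IS(IK))
  →1  K(S(IK))
  →2  K(SK)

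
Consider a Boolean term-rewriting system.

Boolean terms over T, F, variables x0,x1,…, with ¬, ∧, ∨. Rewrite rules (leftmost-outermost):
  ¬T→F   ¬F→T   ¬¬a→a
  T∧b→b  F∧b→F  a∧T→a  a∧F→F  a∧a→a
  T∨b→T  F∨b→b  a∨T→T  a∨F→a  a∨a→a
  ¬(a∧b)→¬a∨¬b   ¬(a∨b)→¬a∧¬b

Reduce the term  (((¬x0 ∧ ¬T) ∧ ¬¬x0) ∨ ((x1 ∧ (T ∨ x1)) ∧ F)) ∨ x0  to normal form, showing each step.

Answer: normal form = x0  (in 6 steps)

Working:
  start: (((¬x0 ∧ ¬T) ∧ ¬¬x0) ∨ ((x1 ∧ (T ∨ x1)) ∧ F)) ∨ x0
  [1] (((¬x0 ∧ F) ∧ ¬¬x0) ∨ ((x1 ∧ (T ∨ x1)) ∧ F)) ∨ x0
  [2] ((F ∧ ¬¬x0) ∨ ((x1 ∧ (T ∨ x1)) ∧ F)) ∨ x0
  [3] (F ∨ ((x1 ∧ (T ∨ x1)) ∧ F)) ∨ x0
  [4] ((x1 ∧ (T ∨ x1)) ∧ F) ∨ x0
  [5] F ∨ x0
  [6] x0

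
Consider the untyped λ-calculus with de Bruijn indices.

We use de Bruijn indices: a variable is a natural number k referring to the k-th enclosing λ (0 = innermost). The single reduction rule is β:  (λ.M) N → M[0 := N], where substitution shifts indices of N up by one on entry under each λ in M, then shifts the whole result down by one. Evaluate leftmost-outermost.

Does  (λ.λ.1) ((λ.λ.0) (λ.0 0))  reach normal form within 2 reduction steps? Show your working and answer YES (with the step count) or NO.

Answer: YES — reaches normal form λ.λ.0 in 2 ≤ 2 steps

Working:
  start: (λ.λ.1) ((λ.λ.0) (λ.0 0))
  →1  λ.(λ.λ.0) (λ.0 0)
  →2  λ.λ.0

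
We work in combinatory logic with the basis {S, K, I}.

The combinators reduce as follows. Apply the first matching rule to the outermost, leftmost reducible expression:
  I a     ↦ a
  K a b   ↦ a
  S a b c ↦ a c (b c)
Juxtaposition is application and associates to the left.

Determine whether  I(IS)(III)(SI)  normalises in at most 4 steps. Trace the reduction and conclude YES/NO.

  start: I(IS)(III)(SI)
  [1] IS(III)(SI)
  [2] S(III)(SI)
  [3] S(II)(SI)
  [4] SI(SI)

Answer: YES — reaches normal form SI(SI) in 4 ≤ 4 steps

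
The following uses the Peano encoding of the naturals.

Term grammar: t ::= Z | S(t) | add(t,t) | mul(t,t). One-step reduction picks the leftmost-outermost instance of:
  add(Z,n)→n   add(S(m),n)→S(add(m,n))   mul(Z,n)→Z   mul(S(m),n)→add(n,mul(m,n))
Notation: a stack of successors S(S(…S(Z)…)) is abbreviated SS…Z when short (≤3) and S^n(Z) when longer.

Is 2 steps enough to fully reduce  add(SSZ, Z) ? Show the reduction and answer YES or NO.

Answer: NO — after 2 steps the term is S(S(add(Z, Z))), not yet normal

Reduction:
  start: add(SSZ, Z)
  →1  S(add(SZ, Z))
  →2  S(S(add(Z, Z)))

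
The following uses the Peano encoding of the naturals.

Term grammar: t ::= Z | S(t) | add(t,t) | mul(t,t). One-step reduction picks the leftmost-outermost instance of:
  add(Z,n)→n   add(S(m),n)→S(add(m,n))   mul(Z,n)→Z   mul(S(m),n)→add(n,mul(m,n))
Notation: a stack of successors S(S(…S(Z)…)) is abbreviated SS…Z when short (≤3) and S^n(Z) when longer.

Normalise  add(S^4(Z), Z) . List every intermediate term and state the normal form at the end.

Answer: normal form = S^4(Z)  (in 5 steps)

Working:
  start: add(S^4(Z), Z)
  step 1: S(add(SSSZ, Z))
  step 2: S(S(add(SSZ, Z)))
  step 3: S(S(S(add(SZ, Z))))
  step 4: S(S(S(S(add(Z, Z)))))
  step 5: S^4(Z)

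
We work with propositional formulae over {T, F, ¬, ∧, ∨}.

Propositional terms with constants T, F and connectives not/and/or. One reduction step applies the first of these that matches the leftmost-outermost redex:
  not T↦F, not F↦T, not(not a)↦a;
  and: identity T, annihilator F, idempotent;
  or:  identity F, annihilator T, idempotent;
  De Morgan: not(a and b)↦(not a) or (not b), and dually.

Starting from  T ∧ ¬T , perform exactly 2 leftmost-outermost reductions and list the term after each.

Answer: after 2 steps: F

Reduction:
  start: T ∧ ¬T
  [1] ¬T
  [2] F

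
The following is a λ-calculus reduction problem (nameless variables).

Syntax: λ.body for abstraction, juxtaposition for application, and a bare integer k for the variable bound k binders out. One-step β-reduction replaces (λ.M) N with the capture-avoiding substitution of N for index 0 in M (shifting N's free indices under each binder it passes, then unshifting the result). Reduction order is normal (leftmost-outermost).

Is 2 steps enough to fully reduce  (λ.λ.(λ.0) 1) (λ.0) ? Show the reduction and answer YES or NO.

  start: (λ.λ.(λ.0) 1) (λ.0)
  →1  λ.(λ.0) (λ.0)
  →2  λ.λ.0

Answer: YES — reaches normal form λ.λ.0 in 2 ≤ 2 steps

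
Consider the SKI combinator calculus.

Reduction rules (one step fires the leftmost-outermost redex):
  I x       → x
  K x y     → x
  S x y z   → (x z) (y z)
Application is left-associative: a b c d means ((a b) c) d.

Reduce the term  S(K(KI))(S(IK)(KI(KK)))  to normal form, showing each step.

  start: S(K(KI))(S(IK)(KI(KK)))
  step 1: S(K(KI))(SK(KI(KK)))
  step 2: S(K(KI))(SKI)

Answer: normal form = S(K(KI))(SKI)  (in 2 steps)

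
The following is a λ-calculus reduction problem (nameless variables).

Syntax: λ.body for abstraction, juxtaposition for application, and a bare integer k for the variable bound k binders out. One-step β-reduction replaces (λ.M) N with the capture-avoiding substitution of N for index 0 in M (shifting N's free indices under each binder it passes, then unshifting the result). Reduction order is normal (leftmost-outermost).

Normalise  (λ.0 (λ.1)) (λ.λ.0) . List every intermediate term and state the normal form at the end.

  start: (λ.0 (λ.1)) (λ.λ.0)
  step 1: (λ.λ.0) (λ.λ.λ.0)
  step 2: λ.0

Answer: normal form = λ.0  (in 2 steps)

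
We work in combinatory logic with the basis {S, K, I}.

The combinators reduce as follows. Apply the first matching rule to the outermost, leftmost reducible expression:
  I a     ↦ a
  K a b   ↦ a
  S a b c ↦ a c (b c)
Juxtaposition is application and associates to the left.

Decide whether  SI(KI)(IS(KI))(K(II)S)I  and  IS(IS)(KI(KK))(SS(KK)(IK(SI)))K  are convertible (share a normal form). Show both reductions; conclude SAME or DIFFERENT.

Term A:
  start: SI(KI)(IS(KI))(K(II)S)I
  [1] I(IS(KI))(KI(IS(KI)))(K(II)S)I
  [2] IS(KI)(KI(IS(KI)))(K(II)S)I
  [3] S(KI)(KI(IS(KI)))(K(II)S)I
  [4] KI(K(II)S)(KI(IS(KI))(K(II)S))I
  [5] I(KI(IS(KI))(K(II)S))I
  [6] KI(IS(KI))(K(II)S)I
  [7] I(K(II)S)I
  [8] K(II)SI
  [9] III
  [10] II
  [11] I

Term B:
  start: IS(IS)(KI(KK))(SS(KK)(IK(SI)))K
  [1] S(IS)(KI(KK))(SS(KK)(IK(SI)))K
  [2] IS(SS(KK)(IK(SI)))(KI(KK)(SS(KK)(IK(SI))))K
  [3] S(SS(KK)(IK(SI)))(KI(KK)(SS(KK)(IK(SI))))K
  [4] SS(KK)(IK(SI))K(KI(KK)(SS(KK)(IK(SI)))K)
  [5] S(IK(SI))(KK(IK(SI)))K(KI(KK)(SS(KK)(IK(SI)))K)
  [6] IK(SI)K(KK(IK(SI))K)(KI(KK)(SS(KK)(IK(SI)))K)
  [7] K(SI)K(KK(IK(SI))K)(KI(KK)(SS(KK)(IK(SI)))K)
  [8] SI(KK(IK(SI))K)(KI(KK)(SS(KK)(IK(SI)))K)
  [9] I(KI(KK)(SS(KK)(IK(SI)))K)(KK(IK(SI))K(KI(KK)(SS(KK)(IK(SI)))K))
  [10] KI(KK)(SS(KK)(IK(SI)))K(KK(IK(SI))K(KI(KK)(SS(KK)(IK(SI)))K))
  [11] I(SS(KK)(IK(SI)))K(KK(IK(SI))K(KI(KK)(SS(KK)(IK(SI)))K))
  [12] SS(KK)(IK(SI))K(KK(IK(SI))K(KI(KK)(SS(KK)(IK(SI)))K))
  [13] S(IK(SI))(KK(IK(SI)))K(KK(IK(SI))K(KI(KK)(SS(KK)(IK(SI)))K))
  [14] IK(SI)K(KK(IK(SI))K)(KK(IK(SI))K(KI(KK)(SS(KK)(IK(SI)))K))
  [15] K(SI)K(KK(IK(SI))K)(KK(IK(SI))K(KI(KK)(SS(KK)(IK(SI)))K))
  [16] SI(KK(IK(SI))K)(KK(IK(SI))K(KI(KK)(SS(KK)(IK(SI)))K))
  [17] I(KK(IK(SI))K(KI(KK)(SS(KK)(IK(SI)))K))(KK(IK(SI))K(KK(IK(SI))K(KI(KK)(SS(KK)(IK(SI)))K)))
  [18] KK(IK(SI))K(KI(KK)(SS(KK)(IK(SI)))K)(KK(IK(SI))K(KK(IK(SI))K(KI(KK)(SS(KK)(IK(SI)))K)))
  [19] KK(KI(KK)(SS(KK)(IK(SI)))K)(KK(IK(SI))K(KK(IK(SI))K(KI(KK)(SS(KK)(IK(SI)))K)))
  [20] K(KK(IK(SI))K(KK(IK(SI))K(KI(KK)(SS(KK)(IK(SI)))K)))
  [21] K(KK(KK(IK(SI))K(KI(KK)(SS(KK)(IK(SI)))K)))
  [22] KK

Answer: DIFFERENT — A ⇓ I, B ⇓ KK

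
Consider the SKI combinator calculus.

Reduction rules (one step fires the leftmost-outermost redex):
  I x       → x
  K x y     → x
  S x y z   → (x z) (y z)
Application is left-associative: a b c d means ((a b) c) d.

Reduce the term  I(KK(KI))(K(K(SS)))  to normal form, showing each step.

  start: I(KK(KI))(K(K(SS)))
  →1  KK(KI)(K(K(SS)))
  →2  K(K(K(SS)))

Answer: normal form = K(K(K(SS)))  (in 2 steps)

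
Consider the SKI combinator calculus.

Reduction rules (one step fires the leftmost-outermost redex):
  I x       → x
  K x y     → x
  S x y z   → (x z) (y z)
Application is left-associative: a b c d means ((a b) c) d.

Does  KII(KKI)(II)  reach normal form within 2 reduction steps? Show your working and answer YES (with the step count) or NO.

  start: KII(KKI)(II)
  →1  I(KKI)(II)
  →2  KKI(II)

Answer: NO — after 2 steps the term is KKI(II), not yet normal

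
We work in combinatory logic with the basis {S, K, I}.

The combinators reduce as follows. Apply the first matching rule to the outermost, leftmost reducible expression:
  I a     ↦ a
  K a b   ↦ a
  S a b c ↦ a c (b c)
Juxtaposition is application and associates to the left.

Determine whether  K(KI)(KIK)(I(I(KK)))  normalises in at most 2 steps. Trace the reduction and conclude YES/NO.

  start: K(KI)(KIK)(I(I(KK)))
  step 1: KI(I(I(KK)))
  step 2: I

Answer: YES — reaches normal form I in 2 ≤ 2 steps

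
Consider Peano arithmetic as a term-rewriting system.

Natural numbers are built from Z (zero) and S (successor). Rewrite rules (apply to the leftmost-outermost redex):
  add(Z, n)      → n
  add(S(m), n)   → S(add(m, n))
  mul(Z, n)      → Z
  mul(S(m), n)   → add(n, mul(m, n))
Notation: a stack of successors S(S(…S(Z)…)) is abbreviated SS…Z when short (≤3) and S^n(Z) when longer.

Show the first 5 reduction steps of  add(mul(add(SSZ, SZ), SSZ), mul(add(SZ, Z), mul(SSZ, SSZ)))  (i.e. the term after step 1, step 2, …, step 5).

  start: add(mul(add(SSZ, SZ), SSZ), mul(add(SZ, Z), mul(SSZ, SSZ)))
  →1  add(mul(S(add(SZ, SZ)), SSZ), mul(add(SZ, Z), mul(SSZ, SSZ)))
  →2  add(add(SSZ, mul(add(SZ, SZ), SSZ)), mul(add(SZ, Z), mul(SSZ, SSZ)))
  →3  add(S(add(SZ, mul(add(SZ, SZ), SSZ))), mul(add(SZ, Z), mul(SSZ, SSZ)))
  →4  S(add(add(SZ, mul(add(SZ, SZ), SSZ)), mul(add(SZ, Z), mul(SSZ, SSZ))))
  →5  S(add(S(add(Z, mul(add(SZ, SZ), SSZ))), mul(add(SZ, Z), mul(SSZ, SSZ))))

Answer: after 5 steps: S(add(S(add(Z, mul(add(SZ, SZ), SSZ))), mul(add(SZ, Z), mul(SSZ, SSZ))))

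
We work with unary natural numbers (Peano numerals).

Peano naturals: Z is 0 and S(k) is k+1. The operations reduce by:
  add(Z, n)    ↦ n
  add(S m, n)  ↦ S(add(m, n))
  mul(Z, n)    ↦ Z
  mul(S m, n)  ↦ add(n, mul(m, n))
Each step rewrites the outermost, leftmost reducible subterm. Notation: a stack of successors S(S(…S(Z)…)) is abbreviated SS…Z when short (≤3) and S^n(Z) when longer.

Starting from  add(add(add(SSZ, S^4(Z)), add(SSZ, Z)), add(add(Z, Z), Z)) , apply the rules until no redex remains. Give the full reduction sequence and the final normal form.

  start: add(add(add(SSZ, S^4(Z)), add(SSZ, Z)), add(add(Z, Z), Z))
  →1  add(add(S(add(SZ, S^4(Z))), add(SSZ, Z)), add(add(Z, Z), Z))
  →2  add(S(add(add(SZ, S^4(Z)), add(SSZ, Z))), add(add(Z, Z), Z))
  →3  S(add(add(add(SZ, S^4(Z)), add(SSZ, Z)), add(add(Z, Z), Z)))
  →4  S(add(add(S(add(Z, S^4(Z))), add(SSZ, Z)), add(add(Z, Z), Z)))
  →5  S(add(S(add(add(Z, S^4(Z)), add(SSZ, Z))), add(add(Z, Z), Z)))
  →6  S(S(add(add(add(Z, S^4(Z)), add(SSZ, Z)), add(add(Z, Z), Z))))
  →7  S(S(add(add(S^4(Z), add(SSZ, Z)), add(add(Z, Z), Z))))
  →8  S(S(add(S(add(SSSZ, add(SSZ, Z))), add(add(Z, Z), Z))))
  →9  S(S(S(add(add(SSSZ, add(SSZ, Z)), add(add(Z, Z), Z)))))
  →10  S(S(S(add(S(add(SSZ, add(SSZ, Z))), add(add(Z, Z), Z)))))
  →11  S(S(S(S(add(add(SSZ, add(SSZ, Z)), add(add(Z, Z), Z))))))
  →12  S(S(S(S(add(S(add(SZ, add(SSZ, Z))), add(add(Z, Z), Z))))))
  →13  S(S(S(S(S(add(add(SZ, add(SSZ, Z)), add(add(Z, Z), Z)))))))
  →14  S(S(S(S(S(add(S(add(Z, add(SSZ, Z))), add(add(Z, Z), Z)))))))
  →15  S(S(S(S(S(S(add(add(Z, add(SSZ, Z)), add(add(Z, Z), Z))))))))
  →16  S(S(S(S(S(S(add(add(SSZ, Z), add(add(Z, Z), Z))))))))
  →17  S(S(S(S(S(S(add(S(add(SZ, Z)), add(add(Z, Z), Z))))))))
  →18  S(S(S(S(S(S(S(add(add(SZ, Z), add(add(Z, Z), Z)))))))))
  →19  S(S(S(S(S(S(S(add(S(add(Z, Z)), add(add(Z, Z), Z)))))))))
  →20  S(S(S(S(S(S(S(S(add(add(Z, Z), add(add(Z, Z), Z))))))))))
  →21  S(S(S(S(S(S(S(S(add(Z, add(add(Z, Z), Z))))))))))
  →22  S(S(S(S(S(S(S(S(add(add(Z, Z), Z)))))))))
  →23  S(S(S(S(S(S(S(S(add(Z, Z)))))))))
  →24  S^8(Z)

Answer: normal form = S^8(Z)  (in 24 steps)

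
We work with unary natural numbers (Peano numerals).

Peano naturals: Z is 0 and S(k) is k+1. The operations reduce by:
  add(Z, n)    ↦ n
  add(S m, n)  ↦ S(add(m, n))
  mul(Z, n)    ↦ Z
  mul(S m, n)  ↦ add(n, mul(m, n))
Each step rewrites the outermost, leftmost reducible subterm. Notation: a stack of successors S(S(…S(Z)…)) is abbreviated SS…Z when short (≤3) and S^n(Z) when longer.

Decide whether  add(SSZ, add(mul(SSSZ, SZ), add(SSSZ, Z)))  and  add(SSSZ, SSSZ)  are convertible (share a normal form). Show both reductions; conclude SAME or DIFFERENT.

Answer: DIFFERENT — A ⇓ S^8(Z), B ⇓ S^6(Z)

Derivation:
Term A:
  start: add(SSZ, add(mul(SSSZ, SZ), add(SSSZ, Z)))
  step 1: S(add(SZ, add(mul(SSSZ, SZ), add(SSSZ, Z))))
  step 2: S(S(add(Z, add(mul(SSSZ, SZ), add(SSSZ, Z)))))
  step 3: S(S(add(mul(SSSZ, SZ), add(SSSZ, Z))))
  step 4: S(S(add(add(SZ, mul(SSZ, SZ)), add(SSSZ, Z))))
  step 5: S(S(add(S(add(Z, mul(SSZ, SZ))), add(SSSZ, Z))))
  step 6: S(S(S(add(add(Z, mul(SSZ, SZ)), add(SSSZ, Z)))))
  step 7: S(S(S(add(mul(SSZ, SZ), add(SSSZ, Z)))))
  step 8: S(S(S(add(add(SZ, mul(SZ, SZ)), add(SSSZ, Z)))))
  step 9: S(S(S(add(S(add(Z, mul(SZ, SZ))), add(SSSZ, Z)))))
  step 10: S(S(S(S(add(add(Z, mul(SZ, SZ)), add(SSSZ, Z))))))
  step 11: S(S(S(S(add(mul(SZ, SZ), add(SSSZ, Z))))))
  step 12: S(S(S(S(add(add(SZ, mul(Z, SZ)), add(SSSZ, Z))))))
  step 13: S(S(S(S(add(S(add(Z, mul(Z, SZ))), add(SSSZ, Z))))))
  step 14: S(S(S(S(S(add(add(Z, mul(Z, SZ)), add(SSSZ, Z)))))))
  step 15: S(S(S(S(S(add(mul(Z, SZ), add(SSSZ, Z)))))))
  step 16: S(S(S(S(S(add(Z, add(SSSZ, Z)))))))
  step 17: S(S(S(S(S(add(SSSZ, Z))))))
  step 18: S(S(S(S(S(S(add(SSZ, Z)))))))
  step 19: S(S(S(S(S(S(S(add(SZ, Z))))))))
  step 20: S(S(S(S(S(S(S(S(add(Z, Z)))))))))
  step 21: S^8(Z)

Term B:
  start: add(SSSZ, SSSZ)
  step 1: S(add(SSZ, SSSZ))
  step 2: S(S(add(SZ, SSSZ)))
  step 3: S(S(S(add(Z, SSSZ))))
  step 4: S^6(Z)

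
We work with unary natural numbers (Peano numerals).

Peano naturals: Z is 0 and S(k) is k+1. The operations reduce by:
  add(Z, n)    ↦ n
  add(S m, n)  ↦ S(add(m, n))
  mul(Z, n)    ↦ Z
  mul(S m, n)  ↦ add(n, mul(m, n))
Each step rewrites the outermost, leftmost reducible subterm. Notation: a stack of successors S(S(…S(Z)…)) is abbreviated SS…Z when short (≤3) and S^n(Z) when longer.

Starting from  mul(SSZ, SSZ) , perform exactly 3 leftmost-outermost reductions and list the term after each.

  start: mul(SSZ, SSZ)
  →1  add(SSZ, mul(SZ, SSZ))
  →2  S(add(SZ, mul(SZ, SSZ)))
  →3  S(S(add(Z, mul(SZ, SSZ))))

Answer: after 3 steps: S(S(add(Z, mul(SZ, SSZ))))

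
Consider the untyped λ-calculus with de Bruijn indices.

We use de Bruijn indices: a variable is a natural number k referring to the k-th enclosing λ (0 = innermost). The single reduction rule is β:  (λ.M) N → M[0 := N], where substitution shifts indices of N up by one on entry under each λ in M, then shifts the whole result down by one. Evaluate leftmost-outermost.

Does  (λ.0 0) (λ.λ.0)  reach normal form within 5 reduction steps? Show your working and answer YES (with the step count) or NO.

  start: (λ.0 0) (λ.λ.0)
  step 1: (λ.λ.0) (λ.λ.0)
  step 2: λ.0

Answer: YES — reaches normal form λ.0 in 2 ≤ 5 steps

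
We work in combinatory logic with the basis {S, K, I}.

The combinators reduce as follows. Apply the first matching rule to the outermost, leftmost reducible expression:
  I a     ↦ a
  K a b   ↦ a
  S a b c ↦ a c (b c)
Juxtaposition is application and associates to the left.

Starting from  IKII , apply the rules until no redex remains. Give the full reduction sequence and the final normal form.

Answer: normal form = I  (in 2 steps)

Reduction:
  start: IKII
  step 1: KII
  step 2: I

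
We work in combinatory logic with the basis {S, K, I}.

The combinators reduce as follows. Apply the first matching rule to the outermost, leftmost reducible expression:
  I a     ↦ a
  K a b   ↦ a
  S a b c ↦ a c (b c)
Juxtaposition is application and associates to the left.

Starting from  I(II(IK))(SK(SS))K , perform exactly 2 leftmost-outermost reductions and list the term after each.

Answer: after 2 steps: I(IK)(SK(SS))K

Reduction:
  start: I(II(IK))(SK(SS))K
  step 1: II(IK)(SK(SS))K
  step 2: I(IK)(SK(SS))K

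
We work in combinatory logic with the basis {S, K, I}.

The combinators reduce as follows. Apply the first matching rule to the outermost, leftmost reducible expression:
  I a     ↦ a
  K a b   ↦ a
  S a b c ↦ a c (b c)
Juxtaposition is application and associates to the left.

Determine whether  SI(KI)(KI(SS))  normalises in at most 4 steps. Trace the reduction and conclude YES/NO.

Answer: NO — after 4 steps the term is KI(KI(SS)), not yet normal

Reduction:
  start: SI(KI)(KI(SS))
  step 1: I(KI(SS))(KI(KI(SS)))
  step 2: KI(SS)(KI(KI(SS)))
  step 3: I(KI(KI(SS)))
  step 4: KI(KI(SS))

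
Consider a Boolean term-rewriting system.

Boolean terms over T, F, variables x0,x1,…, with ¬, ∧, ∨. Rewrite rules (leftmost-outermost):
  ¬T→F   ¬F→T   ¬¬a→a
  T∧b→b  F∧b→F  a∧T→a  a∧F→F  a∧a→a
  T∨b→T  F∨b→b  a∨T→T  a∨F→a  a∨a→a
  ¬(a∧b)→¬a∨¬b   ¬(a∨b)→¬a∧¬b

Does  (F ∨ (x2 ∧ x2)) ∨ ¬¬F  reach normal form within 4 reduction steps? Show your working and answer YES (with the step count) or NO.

Answer: YES — reaches normal form x2 in 4 ≤ 4 steps

Working:
  start: (F ∨ (x2 ∧ x2)) ∨ ¬¬F
  [1] (x2 ∧ x2) ∨ ¬¬F
  [2] x2 ∨ ¬¬F
  [3] x2 ∨ F
  [4] x2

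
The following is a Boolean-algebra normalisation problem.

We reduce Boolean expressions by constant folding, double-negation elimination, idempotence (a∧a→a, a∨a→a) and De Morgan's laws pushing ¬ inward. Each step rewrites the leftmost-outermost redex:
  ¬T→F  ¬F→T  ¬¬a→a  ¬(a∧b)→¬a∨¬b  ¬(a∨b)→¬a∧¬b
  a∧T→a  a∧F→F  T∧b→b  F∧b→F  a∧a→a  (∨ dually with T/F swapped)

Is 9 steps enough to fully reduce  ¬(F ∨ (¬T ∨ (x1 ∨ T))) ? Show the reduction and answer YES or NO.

Answer: YES — reaches normal form F in 9 ≤ 9 steps

Working:
  start: ¬(F ∨ (¬T ∨ (x1 ∨ T)))
  →1  ¬F ∧ ¬(¬T ∨ (x1 ∨ T))
  →2  T ∧ ¬(¬T ∨ (x1 ∨ T))
  →3  ¬(¬T ∨ (x1 ∨ T))
  →4  ¬¬T ∧ ¬(x1 ∨ T)
  →5  T ∧ ¬(x1 ∨ T)
  →6  ¬(x1 ∨ T)
  →7  ¬x1 ∧ ¬T
  →8  ¬x1 ∧ F
  →9  F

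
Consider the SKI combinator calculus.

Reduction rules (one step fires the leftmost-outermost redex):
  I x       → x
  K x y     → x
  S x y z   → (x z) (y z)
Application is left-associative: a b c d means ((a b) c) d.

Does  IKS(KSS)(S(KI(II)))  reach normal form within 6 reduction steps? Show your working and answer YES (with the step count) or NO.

  start: IKS(KSS)(S(KI(II)))
  step 1: KS(KSS)(S(KI(II)))
  step 2: S(S(KI(II)))
  step 3: S(SI)

Answer: YES — reaches normal form S(SI) in 3 ≤ 6 steps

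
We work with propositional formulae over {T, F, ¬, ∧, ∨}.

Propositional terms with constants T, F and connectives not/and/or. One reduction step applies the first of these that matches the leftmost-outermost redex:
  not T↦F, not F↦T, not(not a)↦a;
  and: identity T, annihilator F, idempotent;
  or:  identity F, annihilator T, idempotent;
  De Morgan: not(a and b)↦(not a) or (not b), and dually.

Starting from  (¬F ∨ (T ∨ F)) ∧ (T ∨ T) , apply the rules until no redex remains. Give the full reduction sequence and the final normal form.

  start: (¬F ∨ (T ∨ F)) ∧ (T ∨ T)
  step 1: (T ∨ (T ∨ F)) ∧ (T ∨ T)
  step 2: T ∧ (T ∨ T)
  step 3: T ∨ T
  step 4: T

Answer: normal form = T  (in 4 steps)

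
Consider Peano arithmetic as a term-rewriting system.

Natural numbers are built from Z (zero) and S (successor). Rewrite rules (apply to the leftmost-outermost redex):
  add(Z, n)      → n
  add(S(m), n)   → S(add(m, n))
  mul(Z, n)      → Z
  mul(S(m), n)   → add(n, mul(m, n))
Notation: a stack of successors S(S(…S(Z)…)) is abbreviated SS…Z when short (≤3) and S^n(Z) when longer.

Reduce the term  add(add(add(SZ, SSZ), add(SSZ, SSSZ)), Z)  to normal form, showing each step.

  start: add(add(add(SZ, SSZ), add(SSZ, SSSZ)), Z)
  [1] add(add(S(add(Z, SSZ)), add(SSZ, SSSZ)), Z)
  [2] add(S(add(add(Z, SSZ), add(SSZ, SSSZ))), Z)
  [3] S(add(add(add(Z, SSZ), add(SSZ, SSSZ)), Z))
  [4] S(add(add(SSZ, add(SSZ, SSSZ)), Z))
  [5] S(add(S(add(SZ, add(SSZ, SSSZ))), Z))
  [6] S(S(add(add(SZ, add(SSZ, SSSZ)), Z)))
  [7] S(S(add(S(add(Z, add(SSZ, SSSZ))), Z)))
  [8] S(S(S(add(add(Z, add(SSZ, SSSZ)), Z))))
  [9] S(S(S(add(add(SSZ, SSSZ), Z))))
  [10] S(S(S(add(S(add(SZ, SSSZ)), Z))))
  [11] S(S(S(S(add(add(SZ, SSSZ), Z)))))
  [12] S(S(S(S(add(S(add(Z, SSSZ)), Z)))))
  [13] S(S(S(S(S(add(add(Z, SSSZ), Z))))))
  [14] S(S(S(S(S(add(SSSZ, Z))))))
  [15] S(S(S(S(S(S(add(SSZ, Z)))))))
  [16] S(S(S(S(S(S(S(add(SZ, Z))))))))
  [17] S(S(S(S(S(S(S(S(add(Z, Z)))))))))
  [18] S^8(Z)

Answer: normal form = S^8(Z)  (in 18 steps)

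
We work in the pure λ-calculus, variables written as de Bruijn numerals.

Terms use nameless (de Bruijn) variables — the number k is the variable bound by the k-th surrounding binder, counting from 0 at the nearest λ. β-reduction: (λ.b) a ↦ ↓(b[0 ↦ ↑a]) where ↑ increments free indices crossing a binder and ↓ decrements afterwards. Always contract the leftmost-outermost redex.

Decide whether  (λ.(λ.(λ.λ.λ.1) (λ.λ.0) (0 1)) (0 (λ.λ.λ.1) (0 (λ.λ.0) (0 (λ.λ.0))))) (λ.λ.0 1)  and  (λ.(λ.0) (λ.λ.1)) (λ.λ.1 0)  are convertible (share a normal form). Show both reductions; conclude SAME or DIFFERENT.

Answer: DIFFERENT — A ⇓ λ.λ.λ.1, B ⇓ λ.λ.1

Derivation:
Term A:
  start: (λ.(λ.(λ.λ.λ.1) (λ.λ.0) (0 1)) (0 (λ.λ.λ.1) (0 (λ.λ.0) (0 (λ.λ.0))))) (λ.λ.0 1)
  →1  (λ.(λ.λ.λ.1) (λ.λ.0) (0 (λ.λ.0 1))) ((λ.λ.0 1) (λ.λ.λ.1) ((λ.λ.0 1) (λ.λ.0) ((λ.λ.0 1) (λ.λ.0))))
  →2  (λ.λ.λ.1) (λ.λ.0) ((λ.λ.0 1) (λ.λ.λ.1) ((λ.λ.0 1) (λ.λ.0) ((λ.λ.0 1) (λ.λ.0))) (λ.λ.0 1))
  →3  (λ.λ.1) ((λ.λ.0 1) (λ.λ.λ.1) ((λ.λ.0 1) (λ.λ.0) ((λ.λ.0 1) (λ.λ.0))) (λ.λ.0 1))
  →4  λ.(λ.λ.0 1) (λ.λ.λ.1) ((λ.λ.0 1) (λ.λ.0) ((λ.λ.0 1) (λ.λ.0))) (λ.λ.0 1)
  →5  λ.(λ.0 (λ.λ.λ.1)) ((λ.λ.0 1) (λ.λ.0) ((λ.λ.0 1) (λ.λ.0))) (λ.λ.0 1)
  →6  λ.(λ.λ.0 1) (λ.λ.0) ((λ.λ.0 1) (λ.λ.0)) (λ.λ.λ.1) (λ.λ.0 1)
  →7  λ.(λ.0 (λ.λ.0)) ((λ.λ.0 1) (λ.λ.0)) (λ.λ.λ.1) (λ.λ.0 1)
  →8  λ.(λ.λ.0 1) (λ.λ.0) (λ.λ.0) (λ.λ.λ.1) (λ.λ.0 1)
  →9  λ.(λ.0 (λ.λ.0)) (λ.λ.0) (λ.λ.λ.1) (λ.λ.0 1)
  →10  λ.(λ.λ.0) (λ.λ.0) (λ.λ.λ.1) (λ.λ.0 1)
  →11  λ.(λ.0) (λ.λ.λ.1) (λ.λ.0 1)
  →12  λ.(λ.λ.λ.1) (λ.λ.0 1)
  →13  λ.λ.λ.1

Term B:
  start: (λ.(λ.0) (λ.λ.1)) (λ.λ.1 0)
  →1  (λ.0) (λ.λ.1)
  →2  λ.λ.1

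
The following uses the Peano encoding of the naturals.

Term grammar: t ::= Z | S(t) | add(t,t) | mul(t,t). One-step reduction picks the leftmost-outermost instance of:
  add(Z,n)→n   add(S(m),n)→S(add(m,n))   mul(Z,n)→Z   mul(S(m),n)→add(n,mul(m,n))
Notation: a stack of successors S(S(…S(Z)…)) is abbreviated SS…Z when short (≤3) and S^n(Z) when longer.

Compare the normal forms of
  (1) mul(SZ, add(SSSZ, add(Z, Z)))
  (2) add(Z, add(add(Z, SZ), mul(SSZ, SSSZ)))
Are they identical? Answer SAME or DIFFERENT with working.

Term A:
  start: mul(SZ, add(SSSZ, add(Z, Z)))
  step 1: add(add(SSSZ, add(Z, Z)), mul(Z, add(SSSZ, add(Z, Z))))
  step 2: add(S(add(SSZ, add(Z, Z))), mul(Z, add(SSSZ, add(Z, Z))))
  step 3: S(add(add(SSZ, add(Z, Z)), mul(Z, add(SSSZ, add(Z, Z)))))
  step 4: S(add(S(add(SZ, add(Z, Z))), mul(Z, add(SSSZ, add(Z, Z)))))
  step 5: S(S(add(add(SZ, add(Z, Z)), mul(Z, add(SSSZ, add(Z, Z))))))
  step 6: S(S(add(S(add(Z, add(Z, Z))), mul(Z, add(SSSZ, add(Z, Z))))))
  step 7: S(S(S(add(add(Z, add(Z, Z)), mul(Z, add(SSSZ, add(Z, Z)))))))
  step 8: S(S(S(add(add(Z, Z), mul(Z, add(SSSZ, add(Z, Z)))))))
  step 9: S(S(S(add(Z, mul(Z, add(SSSZ, add(Z, Z)))))))
  step 10: S(S(S(mul(Z, add(SSSZ, add(Z, Z))))))
  step 11: SSSZ

Term B:
  start: add(Z, add(add(Z, SZ), mul(SSZ, SSSZ)))
  step 1: add(add(Z, SZ), mul(SSZ, SSSZ))
  step 2: add(SZ, mul(SSZ, SSSZ))
  step 3: S(add(Z, mul(SSZ, SSSZ)))
  step 4: S(mul(SSZ, SSSZ))
  step 5: S(add(SSSZ, mul(SZ, SSSZ)))
  step 6: S(S(add(SSZ, mul(SZ, SSSZ))))
  step 7: S(S(S(add(SZ, mul(SZ, SSSZ)))))
  step 8: S(S(S(S(add(Z, mul(SZ, SSSZ))))))
  step 9: S(S(S(S(mul(SZ, SSSZ)))))
  step 10: S(S(S(S(add(SSSZ, mul(Z, SSSZ))))))
  step 11: S(S(S(S(S(add(SSZ, mul(Z, SSSZ)))))))
  step 12: S(S(S(S(S(S(add(SZ, mul(Z, SSSZ))))))))
  step 13: S(S(S(S(S(S(S(add(Z, mul(Z, SSSZ)))))))))
  step 14: S(S(S(S(S(S(S(mul(Z, SSSZ))))))))
  step 15: S^7(Z)

Answer: DIFFERENT — A ⇓ SSSZ, B ⇓ S^7(Z)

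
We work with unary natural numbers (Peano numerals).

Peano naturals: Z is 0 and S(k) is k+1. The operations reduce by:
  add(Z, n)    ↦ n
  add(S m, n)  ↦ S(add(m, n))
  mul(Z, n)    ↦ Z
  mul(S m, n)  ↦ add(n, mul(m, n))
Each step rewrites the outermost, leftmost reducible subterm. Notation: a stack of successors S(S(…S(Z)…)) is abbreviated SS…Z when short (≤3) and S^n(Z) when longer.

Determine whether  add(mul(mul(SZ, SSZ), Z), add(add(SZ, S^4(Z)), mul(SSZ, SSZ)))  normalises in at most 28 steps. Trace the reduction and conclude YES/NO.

Answer: YES — reaches normal form S^9(Z) in 28 ≤ 28 steps

Reduction:
  start: add(mul(mul(SZ, SSZ), Z), add(add(SZ, S^4(Z)), mul(SSZ, SSZ)))
  step 1: add(mul(add(SSZ, mul(Z, SSZ)), Z), add(add(SZ, S^4(Z)), mul(SSZ, SSZ)))
  step 2: add(mul(S(add(SZ, mul(Z, SSZ))), Z), add(add(SZ, S^4(Z)), mul(SSZ, SSZ)))
  step 3: add(add(Z, mul(add(SZ, mul(Z, SSZ)), Z)), add(add(SZ, S^4(Z)), mul(SSZ, SSZ)))
  step 4: add(mul(add(SZ, mul(Z, SSZ)), Z), add(add(SZ, S^4(Z)), mul(SSZ, SSZ)))
  step 5: add(mul(S(add(Z, mul(Z, SSZ))), Z), add(add(SZ, S^4(Z)), mul(SSZ, SSZ)))
  step 6: add(add(Z, mul(add(Z, mul(Z, SSZ)), Z)), add(add(SZ, S^4(Z)), mul(SSZ, SSZ)))
  step 7: add(mul(add(Z, mul(Z, SSZ)), Z), add(add(SZ, S^4(Z)), mul(SSZ, SSZ)))
  step 8: add(mul(mul(Z, SSZ), Z), add(add(SZ, S^4(Z)), mul(SSZ, SSZ)))
  step 9: add(mul(Z, Z), add(add(SZ, S^4(Z)), mul(SSZ, SSZ)))
  step 10: add(Z, add(add(SZ, S^4(Z)), mul(SSZ, SSZ)))
  step 11: add(add(SZ, S^4(Z)), mul(SSZ, SSZ))
  step 12: add(S(add(Z, S^4(Z))), mul(SSZ, SSZ))
  step 13: S(add(add(Z, S^4(Z)), mul(SSZ, SSZ)))
  step 14: S(add(S^4(Z), mul(SSZ, SSZ)))
  step 15: S(S(add(SSSZ, mul(SSZ, SSZ))))
  step 16: S(S(S(add(SSZ, mul(SSZ, SSZ)))))
  step 17: S(S(S(S(add(SZ, mul(SSZ, SSZ))))))
  step 18: S(S(S(S(S(add(Z, mul(SSZ, SSZ)))))))
  step 19: S(S(S(S(S(mul(SSZ, SSZ))))))
  step 20: S(S(S(S(S(add(SSZ, mul(SZ, SSZ)))))))
  step 21: S(S(S(S(S(S(add(SZ, mul(SZ, SSZ))))))))
  step 22: S(S(S(S(S(S(S(add(Z, mul(SZ, SSZ)))))))))
  step 23: S(S(S(S(S(S(S(mul(SZ, SSZ))))))))
  step 24: S(S(S(S(S(S(S(add(SSZ, mul(Z, SSZ)))))))))
  step 25: S(S(S(S(S(S(S(S(add(SZ, mul(Z, SSZ))))))))))
  step 26: S(S(S(S(S(S(S(S(S(add(Z, mul(Z, SSZ)))))))))))
  step 27: S(S(S(S(S(S(S(S(S(mul(Z, SSZ))))))))))
  step 28: S^9(Z)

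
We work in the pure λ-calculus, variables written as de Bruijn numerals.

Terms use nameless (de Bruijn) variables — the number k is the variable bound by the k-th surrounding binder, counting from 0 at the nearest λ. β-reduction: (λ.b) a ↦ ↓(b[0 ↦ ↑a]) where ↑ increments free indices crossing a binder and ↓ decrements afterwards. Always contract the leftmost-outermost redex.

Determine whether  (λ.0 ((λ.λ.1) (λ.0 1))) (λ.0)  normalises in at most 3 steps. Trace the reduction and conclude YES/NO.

Answer: YES — reaches normal form λ.λ.0 (λ.0) in 3 ≤ 3 steps

Working:
  start: (λ.0 ((λ.λ.1) (λ.0 1))) (λ.0)
  step 1: (λ.0) ((λ.λ.1) (λ.0 (λ.0)))
  step 2: (λ.λ.1) (λ.0 (λ.0))
  step 3: λ.λ.0 (λ.0)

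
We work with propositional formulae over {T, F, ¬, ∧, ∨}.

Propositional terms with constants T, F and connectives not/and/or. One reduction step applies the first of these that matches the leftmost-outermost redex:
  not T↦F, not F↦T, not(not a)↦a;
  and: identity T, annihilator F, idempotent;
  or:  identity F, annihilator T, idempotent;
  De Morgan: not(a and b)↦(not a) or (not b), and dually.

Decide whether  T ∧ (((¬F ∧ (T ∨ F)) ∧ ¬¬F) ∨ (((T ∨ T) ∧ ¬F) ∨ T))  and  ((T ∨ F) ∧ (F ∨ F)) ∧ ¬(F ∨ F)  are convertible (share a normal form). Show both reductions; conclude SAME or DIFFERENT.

Term A:
  start: T ∧ (((¬F ∧ (T ∨ F)) ∧ ¬¬F) ∨ (((T ∨ T) ∧ ¬F) ∨ T))
  →1  ((¬F ∧ (T ∨ F)) ∧ ¬¬F) ∨ (((T ∨ T) ∧ ¬F) ∨ T)
  →2  ((T ∧ (T ∨ F)) ∧ ¬¬F) ∨ (((T ∨ T) ∧ ¬F) ∨ T)
  →3  ((T ∨ F) ∧ ¬¬F) ∨ (((T ∨ T) ∧ ¬F) ∨ T)
  →4  (T ∧ ¬¬F) ∨ (((T ∨ T) ∧ ¬F) ∨ T)
  →5  ¬¬F ∨ (((T ∨ T) ∧ ¬F) ∨ T)
  →6  F ∨ (((T ∨ T) ∧ ¬F) ∨ T)
  →7  ((T ∨ T) ∧ ¬F) ∨ T
  →8  T

Term B:
  start: ((T ∨ F) ∧ (F ∨ F)) ∧ ¬(F ∨ F)
  →1  (T ∧ (F ∨ F)) ∧ ¬(F ∨ F)
  →2  (F ∨ F) ∧ ¬(F ∨ F)
  →3  F ∧ ¬(F ∨ F)
  →4  F

Answer: DIFFERENT — A ⇓ T, B ⇓ F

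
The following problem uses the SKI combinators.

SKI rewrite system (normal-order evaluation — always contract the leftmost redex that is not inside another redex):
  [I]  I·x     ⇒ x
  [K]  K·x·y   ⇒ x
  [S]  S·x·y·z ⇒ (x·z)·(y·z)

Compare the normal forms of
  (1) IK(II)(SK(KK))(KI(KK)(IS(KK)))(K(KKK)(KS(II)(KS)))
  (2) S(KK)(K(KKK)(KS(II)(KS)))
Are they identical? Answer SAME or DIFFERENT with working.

Answer: SAME — A ⇓ S(KK)K, B ⇓ S(KK)K

Reduction:
Term A:
  start: IK(II)(SK(KK))(KI(KK)(IS(KK)))(K(KKK)(KS(II)(KS)))
  [1] K(II)(SK(KK))(KI(KK)(IS(KK)))(K(KKK)(KS(II)(KS)))
  [2] II(KI(KK)(IS(KK)))(K(KKK)(KS(II)(KS)))
  [3] I(KI(KK)(IS(KK)))(K(KKK)(KS(II)(KS)))
  [4] KI(KK)(IS(KK))(K(KKK)(KS(II)(KS)))
  [5] I(IS(KK))(K(KKK)(KS(II)(KS)))
  [6] IS(KK)(K(KKK)(KS(II)(KS)))
  [7] S(KK)(K(KKK)(KS(II)(KS)))
  [8] S(KK)(KKK)
  [9] S(KK)K

Term B:
  start: S(KK)(K(KKK)(KS(II)(KS)))
  [1] S(KK)(KKK)
  [2] S(KK)K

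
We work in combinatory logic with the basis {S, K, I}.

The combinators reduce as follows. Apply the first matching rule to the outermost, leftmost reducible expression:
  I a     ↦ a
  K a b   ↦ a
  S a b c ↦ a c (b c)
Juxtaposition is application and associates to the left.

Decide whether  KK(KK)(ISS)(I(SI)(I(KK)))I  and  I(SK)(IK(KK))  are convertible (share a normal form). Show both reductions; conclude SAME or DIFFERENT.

Answer: DIFFERENT — A ⇓ SSI, B ⇓ SK(K(KK))

Derivation:
Term A:
  start: KK(KK)(ISS)(I(SI)(I(KK)))I
  [1] K(ISS)(I(SI)(I(KK)))I
  [2] ISSI
  [3] SSI

Term B:
  start: I(SK)(IK(KK))
  [1] SK(IK(KK))
  [2] SK(K(KK))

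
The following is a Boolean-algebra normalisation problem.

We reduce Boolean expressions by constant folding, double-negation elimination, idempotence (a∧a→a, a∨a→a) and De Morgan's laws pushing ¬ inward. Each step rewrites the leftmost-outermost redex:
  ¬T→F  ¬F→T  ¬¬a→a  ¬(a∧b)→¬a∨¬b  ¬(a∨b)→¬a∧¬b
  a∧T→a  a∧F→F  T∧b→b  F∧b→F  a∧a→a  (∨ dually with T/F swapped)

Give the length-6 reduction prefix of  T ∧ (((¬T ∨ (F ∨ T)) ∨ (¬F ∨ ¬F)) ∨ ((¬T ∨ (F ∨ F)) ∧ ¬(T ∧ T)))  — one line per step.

Answer: after 6 steps: T

Reduction:
  start: T ∧ (((¬T ∨ (F ∨ T)) ∨ (¬F ∨ ¬F)) ∨ ((¬T ∨ (F ∨ F)) ∧ ¬(T ∧ T)))
  →1  ((¬T ∨ (F ∨ T)) ∨ (¬F ∨ ¬F)) ∨ ((¬T ∨ (F ∨ F)) ∧ ¬(T ∧ T))
  →2  ((F ∨ (F ∨ T)) ∨ (¬F ∨ ¬F)) ∨ ((¬T ∨ (F ∨ F)) ∧ ¬(T ∧ T))
  →3  ((F ∨ T) ∨ (¬F ∨ ¬F)) ∨ ((¬T ∨ (F ∨ F)) ∧ ¬(T ∧ T))
  →4  (T ∨ (¬F ∨ ¬F)) ∨ ((¬T ∨ (F ∨ F)) ∧ ¬(T ∧ T))
  →5  T ∨ ((¬T ∨ (F ∨ F)) ∧ ¬(T ∧ T))
  →6  T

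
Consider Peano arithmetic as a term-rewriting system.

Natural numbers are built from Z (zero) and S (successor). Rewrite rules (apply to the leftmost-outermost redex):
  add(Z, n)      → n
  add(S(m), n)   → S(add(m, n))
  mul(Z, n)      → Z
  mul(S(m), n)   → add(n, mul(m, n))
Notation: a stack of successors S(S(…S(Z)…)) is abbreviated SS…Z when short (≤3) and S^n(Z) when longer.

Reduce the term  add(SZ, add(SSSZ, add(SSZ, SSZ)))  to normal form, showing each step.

  start: add(SZ, add(SSSZ, add(SSZ, SSZ)))
  [1] S(add(Z, add(SSSZ, add(SSZ, SSZ))))
  [2] S(add(SSSZ, add(SSZ, SSZ)))
  [3] S(S(add(SSZ, add(SSZ, SSZ))))
  [4] S(S(S(add(SZ, add(SSZ, SSZ)))))
  [5] S(S(S(S(add(Z, add(SSZ, SSZ))))))
  [6] S(S(S(S(add(SSZ, SSZ)))))
  [7] S(S(S(S(S(add(SZ, SSZ))))))
  [8] S(S(S(S(S(S(add(Z, SSZ)))))))
  [9] S^8(Z)

Answer: normal form = S^8(Z)  (in 9 steps)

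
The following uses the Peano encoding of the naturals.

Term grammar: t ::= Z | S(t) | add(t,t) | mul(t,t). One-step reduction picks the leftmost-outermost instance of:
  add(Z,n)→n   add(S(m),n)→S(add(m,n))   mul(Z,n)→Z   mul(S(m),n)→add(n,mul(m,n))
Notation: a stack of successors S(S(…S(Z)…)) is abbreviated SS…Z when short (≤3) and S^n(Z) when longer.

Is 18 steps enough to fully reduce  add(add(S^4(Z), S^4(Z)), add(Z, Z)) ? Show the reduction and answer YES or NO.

  start: add(add(S^4(Z), S^4(Z)), add(Z, Z))
  step 1: add(S(add(SSSZ, S^4(Z))), add(Z, Z))
  step 2: S(add(add(SSSZ, S^4(Z)), add(Z, Z)))
  step 3: S(add(S(add(SSZ, S^4(Z))), add(Z, Z)))
  step 4: S(S(add(add(SSZ, S^4(Z)), add(Z, Z))))
  step 5: S(S(add(S(add(SZ, S^4(Z))), add(Z, Z))))
  step 6: S(S(S(add(add(SZ, S^4(Z)), add(Z, Z)))))
  step 7: S(S(S(add(S(add(Z, S^4(Z))), add(Z, Z)))))
  step 8: S(S(S(S(add(add(Z, S^4(Z)), add(Z, Z))))))
  step 9: S(S(S(S(add(S^4(Z), add(Z, Z))))))
  step 10: S(S(S(S(S(add(SSSZ, add(Z, Z)))))))
  step 11: S(S(S(S(S(S(add(SSZ, add(Z, Z))))))))
  step 12: S(S(S(S(S(S(S(add(SZ, add(Z, Z)))))))))
  step 13: S(S(S(S(S(S(S(S(add(Z, add(Z, Z))))))))))
  step 14: S(S(S(S(S(S(S(S(add(Z, Z)))))))))
  step 15: S^8(Z)

Answer: YES — reaches normal form S^8(Z) in 15 ≤ 18 steps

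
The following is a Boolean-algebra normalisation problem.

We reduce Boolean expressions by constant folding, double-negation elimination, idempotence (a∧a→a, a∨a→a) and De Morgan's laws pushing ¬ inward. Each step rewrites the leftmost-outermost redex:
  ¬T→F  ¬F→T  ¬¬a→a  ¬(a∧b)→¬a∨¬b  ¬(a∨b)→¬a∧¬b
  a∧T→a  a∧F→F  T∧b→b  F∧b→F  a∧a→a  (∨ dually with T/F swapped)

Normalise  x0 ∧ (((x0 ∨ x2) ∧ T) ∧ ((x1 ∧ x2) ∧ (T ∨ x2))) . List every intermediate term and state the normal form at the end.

Answer: normal form = x0 ∧ ((x0 ∨ x2) ∧ (x1 ∧ x2))  (in 3 steps)

Working:
  start: x0 ∧ (((x0 ∨ x2) ∧ T) ∧ ((x1 ∧ x2) ∧ (T ∨ x2)))
  →1  x0 ∧ ((x0 ∨ x2) ∧ ((x1 ∧ x2) ∧ (T ∨ x2)))
  →2  x0 ∧ ((x0 ∨ x2) ∧ ((x1 ∧ x2) ∧ T))
  →3  x0 ∧ ((x0 ∨ x2) ∧ (x1 ∧ x2))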